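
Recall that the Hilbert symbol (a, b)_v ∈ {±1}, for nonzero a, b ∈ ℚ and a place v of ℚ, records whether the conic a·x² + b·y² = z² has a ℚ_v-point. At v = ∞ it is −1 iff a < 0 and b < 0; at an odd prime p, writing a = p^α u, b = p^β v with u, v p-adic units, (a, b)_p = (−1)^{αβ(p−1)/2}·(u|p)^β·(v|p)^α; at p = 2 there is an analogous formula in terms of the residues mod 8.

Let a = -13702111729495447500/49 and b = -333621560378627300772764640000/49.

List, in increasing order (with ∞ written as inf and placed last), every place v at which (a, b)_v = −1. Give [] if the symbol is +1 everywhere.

[3, 11, 19, inf]

(a, b) ≡ (-2139, -177859) mod (ℚ^×)²; places V = {2, 3, 5, 7, 11, 19, 23, 31, 37, ∞}.
(a,b)_5: α=4, u≡1; β=4, v≡4 (mod 5); (1|5)=+1, (4|5)=+1; sign (−1)^0·+1^4·+1^4 = +1.
(a,b)_37: α=2, u≡4; β=3, v≡11 (mod 37); (4|37)=+1, (11|37)=+1; sign (−1)^0·+1^3·+1^2 = +1.
(a,b)_2: α=2, β=8; u≡5, v≡5 (mod 8); ε(u)ε(v)=0·0, αω(v)=2·1, βω(u)=8·1; sum ≡ 0  ⇒  +1.
(a,b)_7: α=-2, u≡3; β=-2, v≡1 (mod 7); (3|7)=-1, (1|7)=+1; sign (−1)^0·-1^-2·+1^-2 = +1.
(a,b)_3: α=5, u≡1; β=6, v≡2 (mod 3); (1|3)=+1, (2|3)=-1; sign (−1)^0·+1^6·-1^5 = -1.
(a,b)_∞: sgn(-2139)=−, sgn(-177859)=−, so -1.
(a,b)_19: α=2, u≡15; β=3, v≡5 (mod 19); (15|19)=-1, (5|19)=+1; sign (−1)^0·-1^3·+1^2 = -1.
(a,b)_23: α=3, u≡10; β=5, v≡3 (mod 23); (10|23)=-1, (3|23)=+1; sign (−1)^1·-1^5·+1^3 = +1.
(a,b)_31: α=1, u≡17; β=2, v≡4 (mod 31); (17|31)=-1, (4|31)=+1; sign (−1)^0·-1^2·+1^1 = +1.
(a,b)_11: α=2, u≡10; β=3, v≡1 (mod 11); (10|11)=-1, (1|11)=+1; sign (−1)^0·-1^3·+1^2 = -1.
Ram(-2139, -177859) = {3, 11, 19, ∞}; no ℚ_3-point on the conic.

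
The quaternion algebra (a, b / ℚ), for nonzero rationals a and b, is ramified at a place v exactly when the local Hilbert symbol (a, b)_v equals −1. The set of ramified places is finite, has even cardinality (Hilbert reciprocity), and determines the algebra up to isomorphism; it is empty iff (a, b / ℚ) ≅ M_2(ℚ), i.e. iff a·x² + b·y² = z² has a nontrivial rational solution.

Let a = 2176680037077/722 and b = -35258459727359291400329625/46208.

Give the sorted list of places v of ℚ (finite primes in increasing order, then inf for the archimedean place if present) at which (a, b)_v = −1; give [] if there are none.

(a, b) ≡ (1192074, -4930) mod (ℚ^×)²; places V = {2, 3, 5, 7, 13, 17, 19, 29, 31, ∞}.
(a,b)_3: α=3, u≡2; β=6, v≡2 (mod 3); (2|3)=-1, (2|3)=-1; sign (−1)^0·-1^6·-1^3 = -1.
(a,b)_13: α=3, u≡1; β=4, v≡10 (mod 13); (1|13)=+1, (10|13)=+1; sign (−1)^0·+1^4·+1^3 = +1.
(a,b)_∞: sgn(1192074)=+, sgn(-4930)=−, so +1.
(a,b)_2: α=-1, β=-7; u≡5, v≡7 (mod 8); ε(u)ε(v)=0·1, αω(v)=-1·0, βω(u)=-7·1; sum ≡ 1  ⇒  -1.
(a,b)_17: α=1, u≡11; β=3, v≡8 (mod 17); (11|17)=-1, (8|17)=+1; sign (−1)^0·-1^3·+1^1 = -1.
(a,b)_7: α=4, u≡2; β=6, v≡5 (mod 7); (2|7)=+1, (5|7)=-1; sign (−1)^0·+1^6·-1^4 = +1.
(a,b)_5: α=0, u≡1; β=3, v≡1 (mod 5); (1|5)=+1, (1|5)=+1; sign (−1)^0·+1^3·+1^0 = +1.
(a,b)_31: α=1, u≡8; β=2, v≡30 (mod 31); (8|31)=+1, (30|31)=-1; sign (−1)^0·+1^2·-1^1 = -1.
(a,b)_29: α=1, u≡24; β=3, v≡28 (mod 29); (24|29)=+1, (28|29)=+1; sign (−1)^0·+1^3·+1^1 = +1.
(a,b)_19: α=-2, u≡15; β=-2, v≡14 (mod 19); (15|19)=-1, (14|19)=-1; sign (−1)^0·-1^-2·-1^-2 = +1.
Ram(1192074, -4930) = {2, 3, 17, 31}; no ℚ_2-point on the conic.

[2, 3, 17, 31]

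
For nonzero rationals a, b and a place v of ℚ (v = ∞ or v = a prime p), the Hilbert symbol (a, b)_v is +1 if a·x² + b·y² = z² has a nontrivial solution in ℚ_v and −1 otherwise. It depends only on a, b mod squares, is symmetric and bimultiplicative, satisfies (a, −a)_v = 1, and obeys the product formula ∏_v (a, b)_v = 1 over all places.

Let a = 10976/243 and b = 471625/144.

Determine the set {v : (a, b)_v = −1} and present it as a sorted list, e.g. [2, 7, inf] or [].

[5, 7]

Mod squares: a ≡ 42, b ≡ 385. Check v ∈ {∞, 2, 3, 5, 7, 11}.
v=2: v_2(a)=5, v_2(b)=-4; units ≡ 5, 1 (mod 8); ε·ε+αω+βω = 0·0+5·0+-4·1 ≡ 0  ⇒  (a,b)_2 = +1.
v=5: a=5^0·(≡2), b=5^3·(≡2) mod 5; (2|5)=-1, (2|5)=-1; (−1)^{0·3·2}·(-1)^3·(-1)^0 = -1.
v=3: a=3^-5·(≡2), b=3^-2·(≡1) mod 3; (2|3)=-1, (1|3)=+1; (−1)^{-5·-2·1}·(-1)^-2·(+1)^-5 = +1.
v=7: a=7^3·(≡5), b=7^3·(≡6) mod 7; (5|7)=-1, (6|7)=-1; (−1)^{3·3·3}·(-1)^3·(-1)^3 = -1.
v=∞: 42 > 0 and 385 > 0  ⇒  (a,b)_∞ = +1.
v=11: a=11^0·(≡9), b=11^1·(≡8) mod 11; (9|11)=+1, (8|11)=-1; (−1)^{0·1·5}·(+1)^1·(-1)^0 = +1.
Ram(42, 385) = {5, 7}; no ℚ_5-point on the conic.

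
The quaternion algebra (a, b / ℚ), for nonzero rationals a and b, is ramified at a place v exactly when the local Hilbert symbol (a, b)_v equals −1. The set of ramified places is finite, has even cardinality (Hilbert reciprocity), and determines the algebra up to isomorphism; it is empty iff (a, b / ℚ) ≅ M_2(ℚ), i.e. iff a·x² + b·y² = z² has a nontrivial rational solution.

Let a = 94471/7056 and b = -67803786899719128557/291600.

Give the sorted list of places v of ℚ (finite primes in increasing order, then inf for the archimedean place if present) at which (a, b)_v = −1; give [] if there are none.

[2, 13, 41, 43]

(a, b) ≡ (559, -26288093) mod (ℚ^×)²; places V = {2, 3, 5, 7, 13, 17, 31, 37, 41, 43, ∞}.
(a,b)_37: α=0, u≡26; β=1, v≡22 (mod 37); (26|37)=+1, (22|37)=-1; sign (−1)^0·+1^1·-1^0 = +1.
(a,b)_17: α=0, u≡2; β=2, v≡11 (mod 17); (2|17)=+1, (11|17)=-1; sign (−1)^0·+1^2·-1^0 = +1.
(a,b)_2: α=-4, β=-4; u≡7, v≡3 (mod 8); ε(u)ε(v)=1·1, αω(v)=-4·1, βω(u)=-4·0; sum ≡ 1  ⇒  -1.
(a,b)_43: α=1, u≡1; β=3, v≡21 (mod 43); (1|43)=+1, (21|43)=+1; sign (−1)^1·+1^3·+1^1 = -1.
(a,b)_3: α=-2, u≡1; β=-6, v≡1 (mod 3); (1|3)=+1, (1|3)=+1; sign (−1)^0·+1^-6·+1^-2 = +1.
(a,b)_5: α=0, u≡1; β=-2, v≡2 (mod 5); (1|5)=+1, (2|5)=-1; sign (−1)^0·+1^-2·-1^0 = +1.
(a,b)_41: α=0, u≡12; β=1, v≡11 (mod 41); (12|41)=-1, (11|41)=-1; sign (−1)^0·-1^1·-1^0 = -1.
(a,b)_31: α=0, u≡4; β=1, v≡1 (mod 31); (4|31)=+1, (1|31)=+1; sign (−1)^0·+1^1·+1^0 = +1.
(a,b)_7: α=-2, u≡5; β=0, v≡2 (mod 7); (5|7)=-1, (2|7)=+1; sign (−1)^0·-1^0·+1^-2 = +1.
(a,b)_∞: sgn(559)=+, sgn(-26288093)=−, so +1.
(a,b)_13: α=3, u≡3; β=7, v≡7 (mod 13); (3|13)=+1, (7|13)=-1; sign (−1)^0·+1^7·-1^3 = -1.
|Ram(559, -26288093)| = 4, even; anisotropic at {2, 13, 41, 43}.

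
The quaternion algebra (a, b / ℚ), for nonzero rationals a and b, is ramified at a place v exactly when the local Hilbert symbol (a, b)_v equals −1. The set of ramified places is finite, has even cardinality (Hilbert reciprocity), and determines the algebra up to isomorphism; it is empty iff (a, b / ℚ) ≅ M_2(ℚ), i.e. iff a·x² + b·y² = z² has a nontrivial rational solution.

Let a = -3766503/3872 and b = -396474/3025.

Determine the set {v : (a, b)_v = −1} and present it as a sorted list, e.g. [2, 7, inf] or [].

[2, 3, 19, inf]

(a, b) ≡ (-44574, -2346) mod (ℚ^×)²; places V = {2, 3, 5, 11, 13, 17, 19, 23, ∞}.
(a,b)_23: α=1, u≡20; β=1, v≡1 (mod 23); (20|23)=-1, (1|23)=+1; sign (−1)^1·-1^1·+1^1 = +1.
(a,b)_17: α=1, u≡8; β=1, v≡15 (mod 17); (8|17)=+1, (15|17)=+1; sign (−1)^0·+1^1·+1^1 = +1.
(a,b)_11: α=-2, u≡4; β=-2, v≡7 (mod 11); (4|11)=+1, (7|11)=-1; sign (−1)^0·+1^-2·-1^-2 = +1.
(a,b)_3: α=1, u≡1; β=1, v≡1 (mod 3); (1|3)=+1, (1|3)=+1; sign (−1)^1·+1^1·+1^1 = -1.
(a,b)_5: α=0, u≡1; β=-2, v≡1 (mod 5); (1|5)=+1, (1|5)=+1; sign (−1)^0·+1^-2·+1^0 = +1.
(a,b)_13: α=2, u≡9; β=2, v≡8 (mod 13); (9|13)=+1, (8|13)=-1; sign (−1)^0·+1^2·-1^2 = +1.
(a,b)_2: α=-5, β=1; u≡1, v≡3 (mod 8); ε(u)ε(v)=0·1, αω(v)=-5·1, βω(u)=1·0; sum ≡ 1  ⇒  -1.
(a,b)_19: α=1, u≡12; β=0, v≡14 (mod 19); (12|19)=-1, (14|19)=-1; sign (−1)^0·-1^0·-1^1 = -1.
(a,b)_∞: sgn(-44574)=−, sgn(-2346)=−, so -1.
Ram(-44574, -2346) = {2, 3, 19, ∞}; no ℚ_2-point on the conic.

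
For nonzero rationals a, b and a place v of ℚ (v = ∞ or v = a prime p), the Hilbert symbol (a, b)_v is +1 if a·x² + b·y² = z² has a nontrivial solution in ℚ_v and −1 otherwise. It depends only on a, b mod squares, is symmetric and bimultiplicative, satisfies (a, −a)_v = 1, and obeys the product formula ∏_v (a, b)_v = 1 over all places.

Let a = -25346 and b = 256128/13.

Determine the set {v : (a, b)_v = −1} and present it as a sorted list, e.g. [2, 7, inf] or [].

Mod squares: a ≡ -25346, b ≡ 52026. Check v ∈ {∞, 2, 3, 13, 19, 23, 29}.
v=29: a=29^1·(≡25), b=29^1·(≡28) mod 29; (25|29)=+1, (28|29)=+1; (−1)^{1·1·14}·(+1)^1·(+1)^1 = +1.
v=3: a=3^0·(≡1), b=3^1·(≡2) mod 3; (1|3)=+1, (2|3)=-1; (−1)^{0·1·1}·(+1)^1·(-1)^0 = +1.
v=23: a=23^1·(≡2), b=23^1·(≡18) mod 23; (2|23)=+1, (18|23)=+1; (−1)^{1·1·11}·(+1)^1·(+1)^1 = -1.
v=13: a=13^0·(≡4), b=13^-1·(≡2) mod 13; (4|13)=+1, (2|13)=-1; (−1)^{0·-1·6}·(+1)^-1·(-1)^0 = +1.
v=2: v_2(a)=1, v_2(b)=7; units ≡ 7, 5 (mod 8); ε·ε+αω+βω = 1·0+1·1+7·0 ≡ 1  ⇒  (a,b)_2 = -1.
v=∞: -25346 < 0 and 52026 > 0  ⇒  (a,b)_∞ = +1.
v=19: a=19^1·(≡15), b=19^0·(≡5) mod 19; (15|19)=-1, (5|19)=+1; (−1)^{1·0·9}·(-1)^0·(+1)^1 = +1.
|Ram(-25346, 52026)| = 2, even; anisotropic at {2, 23}.

[2, 23]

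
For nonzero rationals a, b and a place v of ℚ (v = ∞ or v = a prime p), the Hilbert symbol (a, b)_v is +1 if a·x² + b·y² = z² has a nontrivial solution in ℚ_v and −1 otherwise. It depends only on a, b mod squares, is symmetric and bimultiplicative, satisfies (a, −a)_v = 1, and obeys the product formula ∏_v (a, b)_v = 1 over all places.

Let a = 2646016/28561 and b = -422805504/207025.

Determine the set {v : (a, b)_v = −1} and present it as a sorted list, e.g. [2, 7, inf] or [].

(a, b) ≡ (646, -25806) mod (ℚ^×)²; places V = {2, 3, 5, 7, 11, 13, 17, 19, 23, ∞}.
(a,b)_5: α=0, u≡1; β=-2, v≡1 (mod 5); (1|5)=+1, (1|5)=+1; sign (−1)^0·+1^-2·+1^0 = +1.
(a,b)_∞: sgn(646)=+, sgn(-25806)=−, so +1.
(a,b)_13: α=-4, u≡9; β=-2, v≡3 (mod 13); (9|13)=+1, (3|13)=+1; sign (−1)^0·+1^-2·+1^-4 = +1.
(a,b)_19: α=1, u≡8; β=0, v≡14 (mod 19); (8|19)=-1, (14|19)=-1; sign (−1)^0·-1^0·-1^1 = -1.
(a,b)_11: α=0, u≡2; β=1, v≡8 (mod 11); (2|11)=-1, (8|11)=-1; sign (−1)^0·-1^1·-1^0 = -1.
(a,b)_23: α=0, u≡13; β=1, v≡20 (mod 23); (13|23)=+1, (20|23)=-1; sign (−1)^0·+1^1·-1^0 = +1.
(a,b)_3: α=0, u≡1; β=1, v≡2 (mod 3); (1|3)=+1, (2|3)=-1; sign (−1)^0·+1^1·-1^0 = +1.
(a,b)_7: α=0, u≡2; β=-2, v≡3 (mod 7); (2|7)=+1, (3|7)=-1; sign (−1)^0·+1^-2·-1^0 = +1.
(a,b)_2: α=13, β=15; u≡3, v≡1 (mod 8); ε(u)ε(v)=1·0, αω(v)=13·0, βω(u)=15·1; sum ≡ 1  ⇒  -1.
(a,b)_17: α=1, u≡13; β=1, v≡14 (mod 17); (13|17)=+1, (14|17)=-1; sign (−1)^0·+1^1·-1^1 = -1.
Ram(646, -25806) = {2, 11, 17, 19}; no ℚ_2-point on the conic.

[2, 11, 17, 19]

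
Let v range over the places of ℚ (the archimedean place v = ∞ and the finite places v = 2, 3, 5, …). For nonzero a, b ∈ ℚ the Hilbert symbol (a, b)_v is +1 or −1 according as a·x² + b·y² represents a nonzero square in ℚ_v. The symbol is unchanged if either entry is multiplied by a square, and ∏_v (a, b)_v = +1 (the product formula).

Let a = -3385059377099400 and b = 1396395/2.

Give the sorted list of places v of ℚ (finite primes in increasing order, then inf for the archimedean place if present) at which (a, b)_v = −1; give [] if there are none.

[11, 13]

(a, b) ≡ (-434, 310310) mod (ℚ^×)²; places V = {2, 3, 5, 7, 11, 13, 31, ∞}.
(a,b)_∞: sgn(-434)=−, sgn(310310)=+, so +1.
(a,b)_2: α=3, β=-1; u≡7, v≡3 (mod 8); ε(u)ε(v)=1·1, αω(v)=3·1, βω(u)=-1·0; sum ≡ 0  ⇒  +1.
(a,b)_11: α=2, u≡6; β=1, v≡8 (mod 11); (6|11)=-1, (8|11)=-1; sign (−1)^0·-1^1·-1^2 = -1.
(a,b)_31: α=3, u≡24; β=1, v≡1 (mod 31); (24|31)=-1, (1|31)=+1; sign (−1)^1·-1^1·+1^3 = +1.
(a,b)_7: α=3, u≡4; β=1, v≡3 (mod 7); (4|7)=+1, (3|7)=-1; sign (−1)^1·+1^1·-1^3 = +1.
(a,b)_5: α=2, u≡4; β=1, v≡2 (mod 5); (4|5)=+1, (2|5)=-1; sign (−1)^0·+1^1·-1^2 = +1.
(a,b)_13: α=2, u≡5; β=1, v≡11 (mod 13); (5|13)=-1, (11|13)=-1; sign (−1)^0·-1^1·-1^2 = -1.
(a,b)_3: α=4, u≡1; β=2, v≡2 (mod 3); (1|3)=+1, (2|3)=-1; sign (−1)^0·+1^2·-1^4 = +1.
|Ram(-434, 310310)| = 2, even; anisotropic at {11, 13}.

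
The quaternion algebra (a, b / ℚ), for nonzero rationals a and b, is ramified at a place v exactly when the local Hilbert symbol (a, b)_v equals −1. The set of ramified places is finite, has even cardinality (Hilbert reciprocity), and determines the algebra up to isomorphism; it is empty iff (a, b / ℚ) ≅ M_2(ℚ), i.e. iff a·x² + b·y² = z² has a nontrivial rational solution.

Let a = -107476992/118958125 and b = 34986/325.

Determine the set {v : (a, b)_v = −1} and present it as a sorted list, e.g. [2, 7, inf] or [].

(a, b) ≡ (-3094, 9282) mod (ℚ^×)²; places V = {2, 3, 5, 7, 11, 13, 17, ∞}.
(a,b)_11: α=-4, u≡10; β=0, v≡1 (mod 11); (10|11)=-1, (1|11)=+1; sign (−1)^0·-1^0·+1^-4 = +1.
(a,b)_7: α=3, u≡3; β=3, v≡6 (mod 7); (3|7)=-1, (6|7)=-1; sign (−1)^1·-1^3·-1^3 = -1.
(a,b)_∞: sgn(-3094)=−, sgn(9282)=+, so +1.
(a,b)_2: α=11, β=1; u≡5, v≡1 (mod 8); ε(u)ε(v)=0·0, αω(v)=11·0, βω(u)=1·1; sum ≡ 1  ⇒  -1.
(a,b)_17: α=1, u≡3; β=1, v≡9 (mod 17); (3|17)=-1, (9|17)=+1; sign (−1)^0·-1^1·+1^1 = -1.
(a,b)_5: α=-4, u≡1; β=-2, v≡2 (mod 5); (1|5)=+1, (2|5)=-1; sign (−1)^0·+1^-2·-1^-4 = +1.
(a,b)_13: α=-1, u≡9; β=-1, v≡10 (mod 13); (9|13)=+1, (10|13)=+1; sign (−1)^0·+1^-1·+1^-1 = +1.
(a,b)_3: α=2, u≡2; β=1, v≡1 (mod 3); (2|3)=-1, (1|3)=+1; sign (−1)^0·-1^1·+1^2 = -1.
Ram(-3094, 9282) = {2, 3, 7, 17}; no ℚ_2-point on the conic.

[2, 3, 7, 17]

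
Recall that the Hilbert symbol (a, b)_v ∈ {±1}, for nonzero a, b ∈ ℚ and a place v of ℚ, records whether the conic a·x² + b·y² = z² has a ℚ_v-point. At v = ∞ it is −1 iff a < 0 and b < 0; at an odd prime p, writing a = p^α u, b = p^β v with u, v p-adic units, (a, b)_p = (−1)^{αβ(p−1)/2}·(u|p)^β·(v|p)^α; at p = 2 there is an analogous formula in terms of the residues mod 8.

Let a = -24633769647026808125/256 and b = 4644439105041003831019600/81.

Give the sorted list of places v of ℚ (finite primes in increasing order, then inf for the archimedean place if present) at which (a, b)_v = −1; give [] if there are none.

[11, 13, 31, 53]

(a, b) ≡ (-454157, 133791473101) mod (ℚ^×)²; places V = {2, 3, 5, 11, 13, 17, 19, 31, 41, 43, 53, ∞}.
(a,b)_41: α=1, u≡3; β=1, v≡6 (mod 41); (3|41)=-1, (6|41)=-1; sign (−1)^0·-1^1·-1^1 = +1.
(a,b)_3: α=0, u≡1; β=-4, v≡1 (mod 3); (1|3)=+1, (1|3)=+1; sign (−1)^0·+1^-4·+1^0 = +1.
(a,b)_11: α=1, u≡7; β=1, v≡10 (mod 11); (7|11)=-1, (10|11)=-1; sign (−1)^1·-1^1·-1^1 = -1.
(a,b)_19: α=1, u≡3; β=1, v≡6 (mod 19); (3|19)=-1, (6|19)=+1; sign (−1)^1·-1^1·+1^1 = +1.
(a,b)_17: α=2, u≡16; β=3, v≡14 (mod 17); (16|17)=+1, (14|17)=-1; sign (−1)^0·+1^3·-1^2 = +1.
(a,b)_2: α=-8, β=4; u≡3, v≡5 (mod 8); ε(u)ε(v)=1·0, αω(v)=-8·1, βω(u)=4·1; sum ≡ 0  ⇒  +1.
(a,b)_5: α=4, u≡2; β=2, v≡4 (mod 5); (2|5)=-1, (4|5)=+1; sign (−1)^0·-1^2·+1^4 = +1.
(a,b)_53: α=1, u≡16; β=1, v≡48 (mod 53); (16|53)=+1, (48|53)=-1; sign (−1)^0·+1^1·-1^1 = -1.
(a,b)_∞: sgn(-454157)=−, sgn(133791473101)=+, so +1.
(a,b)_43: α=2, u≡10; β=3, v≡2 (mod 43); (10|43)=+1, (2|43)=-1; sign (−1)^0·+1^3·-1^2 = +1.
(a,b)_31: α=2, u≡26; β=3, v≡3 (mod 31); (26|31)=-1, (3|31)=-1; sign (−1)^0·-1^3·-1^2 = -1.
(a,b)_13: α=2, u≡2; β=3, v≡10 (mod 13); (2|13)=-1, (10|13)=+1; sign (−1)^0·-1^3·+1^2 = -1.
(-454157, 133791473101 / ℚ) ramifies at {11, 13, 31, 53}: a division algebra.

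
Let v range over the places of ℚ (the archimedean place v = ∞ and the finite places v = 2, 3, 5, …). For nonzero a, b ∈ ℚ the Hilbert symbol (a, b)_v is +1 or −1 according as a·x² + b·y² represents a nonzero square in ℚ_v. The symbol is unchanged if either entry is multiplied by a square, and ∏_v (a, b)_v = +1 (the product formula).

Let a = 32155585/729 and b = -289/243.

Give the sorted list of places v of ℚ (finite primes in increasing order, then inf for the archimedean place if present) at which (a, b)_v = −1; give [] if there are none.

(a, b) ≡ (385, -3) mod (ℚ^×)²; places V = {2, 3, 5, 7, 11, 17, ∞}.
(a,b)_17: α=4, u≡3; β=2, v≡10 (mod 17); (3|17)=-1, (10|17)=-1; sign (−1)^0·-1^2·-1^4 = +1.
(a,b)_5: α=1, u≡3; β=0, v≡2 (mod 5); (3|5)=-1, (2|5)=-1; sign (−1)^0·-1^0·-1^1 = -1.
(a,b)_2: α=0, β=0; u≡1, v≡5 (mod 8); ε(u)ε(v)=0·0, αω(v)=0·1, βω(u)=0·0; sum ≡ 0  ⇒  +1.
(a,b)_∞: sgn(385)=+, sgn(-3)=−, so +1.
(a,b)_11: α=1, u≡6; β=0, v≡8 (mod 11); (6|11)=-1, (8|11)=-1; sign (−1)^0·-1^0·-1^1 = -1.
(a,b)_7: α=1, u≡3; β=0, v≡1 (mod 7); (3|7)=-1, (1|7)=+1; sign (−1)^0·-1^0·+1^1 = +1.
(a,b)_3: α=-6, u≡1; β=-5, v≡2 (mod 3); (1|3)=+1, (2|3)=-1; sign (−1)^0·+1^-5·-1^-6 = +1.
(385, -3 / ℚ) ramifies at {5, 11}: a division algebra.

[5, 11]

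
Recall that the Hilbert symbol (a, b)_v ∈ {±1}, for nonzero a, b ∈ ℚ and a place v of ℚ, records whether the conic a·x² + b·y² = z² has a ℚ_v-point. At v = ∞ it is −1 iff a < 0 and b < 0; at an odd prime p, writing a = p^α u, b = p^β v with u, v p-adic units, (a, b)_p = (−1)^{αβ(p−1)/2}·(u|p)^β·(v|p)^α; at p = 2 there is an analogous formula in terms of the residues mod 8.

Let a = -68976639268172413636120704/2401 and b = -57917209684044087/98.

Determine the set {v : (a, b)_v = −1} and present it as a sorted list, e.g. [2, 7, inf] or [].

[53, inf]

(a, b) ≡ (-23426, -94) mod (ℚ^×)²; places V = {2, 3, 7, 13, 17, 37, 47, 53, ∞}.
(a,b)_13: α=3, u≡2; β=2, v≡1 (mod 13); (2|13)=-1, (1|13)=+1; sign (−1)^0·-1^2·+1^3 = +1.
(a,b)_7: α=-4, u≡6; β=-2, v≡4 (mod 7); (6|7)=-1, (4|7)=+1; sign (−1)^0·-1^-2·+1^-4 = +1.
(a,b)_∞: sgn(-23426)=−, sgn(-94)=−, so -1.
(a,b)_53: α=3, u≡50; β=2, v≡41 (mod 53); (50|53)=-1, (41|53)=-1; sign (−1)^0·-1^2·-1^3 = -1.
(a,b)_47: α=2, u≡14; β=1, v≡30 (mod 47); (14|47)=+1, (30|47)=-1; sign (−1)^0·+1^1·-1^2 = +1.
(a,b)_3: α=4, u≡1; β=8, v≡2 (mod 3); (1|3)=+1, (2|3)=-1; sign (−1)^0·+1^8·-1^4 = +1.
(a,b)_2: α=7, β=-1; u≡7, v≡1 (mod 8); ε(u)ε(v)=1·0, αω(v)=7·0, βω(u)=-1·0; sum ≡ 0  ⇒  +1.
(a,b)_37: α=4, u≡17; β=2, v≡15 (mod 37); (17|37)=-1, (15|37)=-1; sign (−1)^0·-1^2·-1^4 = +1.
(a,b)_17: α=3, u≡13; β=2, v≡15 (mod 17); (13|17)=+1, (15|17)=+1; sign (−1)^0·+1^2·+1^3 = +1.
(-23426, -94 / ℚ) ramifies at {53, ∞}: a division algebra.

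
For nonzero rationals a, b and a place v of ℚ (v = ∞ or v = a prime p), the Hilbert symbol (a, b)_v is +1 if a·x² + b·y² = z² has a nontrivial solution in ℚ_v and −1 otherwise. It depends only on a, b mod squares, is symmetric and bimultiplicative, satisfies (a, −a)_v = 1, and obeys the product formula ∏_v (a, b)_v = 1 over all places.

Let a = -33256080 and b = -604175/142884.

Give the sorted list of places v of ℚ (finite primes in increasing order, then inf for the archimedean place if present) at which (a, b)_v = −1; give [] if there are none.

[5, 11, 17, inf]

(a, b) ≡ (-230945, -143) mod (ℚ^×)²; places V = {2, 3, 5, 7, 11, 13, 17, 19, ∞}.
(a,b)_5: α=1, u≡4; β=2, v≡2 (mod 5); (4|5)=+1, (2|5)=-1; sign (−1)^0·+1^2·-1^1 = -1.
(a,b)_11: α=1, u≡4; β=1, v≡4 (mod 11); (4|11)=+1, (4|11)=+1; sign (−1)^1·+1^1·+1^1 = -1.
(a,b)_13: α=1, u≡6; β=3, v≡11 (mod 13); (6|13)=-1, (11|13)=-1; sign (−1)^0·-1^3·-1^1 = +1.
(a,b)_2: α=4, β=-2; u≡7, v≡1 (mod 8); ε(u)ε(v)=1·0, αω(v)=4·0, βω(u)=-2·0; sum ≡ 0  ⇒  +1.
(a,b)_3: α=2, u≡1; β=-6, v≡1 (mod 3); (1|3)=+1, (1|3)=+1; sign (−1)^0·+1^-6·+1^2 = +1.
(a,b)_7: α=0, u≡3; β=-2, v≡4 (mod 7); (3|7)=-1, (4|7)=+1; sign (−1)^0·-1^-2·+1^0 = +1.
(a,b)_19: α=1, u≡17; β=0, v≡11 (mod 19); (17|19)=+1, (11|19)=+1; sign (−1)^0·+1^0·+1^1 = +1.
(a,b)_17: α=1, u≡1; β=0, v≡12 (mod 17); (1|17)=+1, (12|17)=-1; sign (−1)^0·+1^0·-1^1 = -1.
(a,b)_∞: sgn(-230945)=−, sgn(-143)=−, so -1.
(-230945, -143 / ℚ) ramifies at {5, 11, 17, ∞}: a division algebra.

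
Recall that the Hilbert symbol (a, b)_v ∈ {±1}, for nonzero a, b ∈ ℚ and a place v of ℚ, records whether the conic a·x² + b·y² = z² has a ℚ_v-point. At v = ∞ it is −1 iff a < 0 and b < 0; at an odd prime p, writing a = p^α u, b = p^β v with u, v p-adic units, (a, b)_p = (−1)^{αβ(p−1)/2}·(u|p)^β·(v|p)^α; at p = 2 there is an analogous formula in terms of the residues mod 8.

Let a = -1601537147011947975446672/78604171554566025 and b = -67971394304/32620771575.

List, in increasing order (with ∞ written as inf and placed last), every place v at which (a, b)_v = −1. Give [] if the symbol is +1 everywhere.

[2, inf]

(a, b) ≡ (-17, -77) mod (ℚ^×)²; places V = {2, 3, 5, 7, 11, 17, 37, 41, ∞}.
(a,b)_11: α=2, u≡3; β=1, v≡1 (mod 11); (3|11)=+1, (1|11)=+1; sign (−1)^0·+1^1·+1^2 = +1.
(a,b)_7: α=0, u≡2; β=-1, v≡5 (mod 7); (2|7)=+1, (5|7)=-1; sign (−1)^0·+1^-1·-1^0 = +1.
(a,b)_41: α=-2, u≡27; β=-2, v≡5 (mod 41); (27|41)=-1, (5|41)=+1; sign (−1)^0·-1^-2·+1^-2 = +1.
(a,b)_5: α=-2, u≡3; β=-2, v≡2 (mod 5); (3|5)=-1, (2|5)=-1; sign (−1)^0·-1^-2·-1^-2 = +1.
(a,b)_2: α=4, β=8; u≡7, v≡3 (mod 8); ε(u)ε(v)=1·1, αω(v)=4·1, βω(u)=8·0; sum ≡ 1  ⇒  -1.
(a,b)_17: α=17, u≡9; β=6, v≡2 (mod 17); (9|17)=+1, (2|17)=+1; sign (−1)^0·+1^6·+1^17 = +1.
(a,b)_3: α=-6, u≡1; β=-4, v≡1 (mod 3); (1|3)=+1, (1|3)=+1; sign (−1)^0·+1^-4·+1^-6 = +1.
(a,b)_∞: sgn(-17)=−, sgn(-77)=−, so -1.
(a,b)_37: α=-6, u≡22; β=-2, v≡33 (mod 37); (22|37)=-1, (33|37)=+1; sign (−1)^0·-1^-2·+1^-6 = +1.
Ram(-17, -77) = {2, ∞}; no ℚ_2-point on the conic.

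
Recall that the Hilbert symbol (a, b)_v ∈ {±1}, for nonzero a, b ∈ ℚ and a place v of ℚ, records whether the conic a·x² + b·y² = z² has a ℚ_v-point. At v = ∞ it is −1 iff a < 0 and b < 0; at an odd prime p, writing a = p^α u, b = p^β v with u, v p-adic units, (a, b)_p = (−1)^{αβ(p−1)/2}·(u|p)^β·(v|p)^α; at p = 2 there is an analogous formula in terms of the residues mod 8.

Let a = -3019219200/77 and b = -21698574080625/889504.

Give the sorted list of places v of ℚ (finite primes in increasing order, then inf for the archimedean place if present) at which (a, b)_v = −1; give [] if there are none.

[7, 17, 23, 43, 53, inf]

Mod squares: a ≡ -4036109, b ≡ -66006526586. Check v ∈ {∞, 2, 3, 5, 7, 11, 13, 17, 19, 23, 37, 43, 53}.
v=11: a=11^-1·(≡2), b=11^-1·(≡3) mod 11; (2|11)=-1, (3|11)=+1; (−1)^{-1·-1·5}·(-1)^-1·(+1)^-1 = +1.
v=17: a=17^0·(≡3), b=17^1·(≡1) mod 17; (3|17)=-1, (1|17)=+1; (−1)^{0·1·8}·(-1)^1·(+1)^0 = -1.
v=2: v_2(a)=8, v_2(b)=-5; units ≡ 3, 3 (mod 8); ε·ε+αω+βω = 1·1+8·1+-5·1 ≡ 0  ⇒  (a,b)_2 = +1.
v=23: a=23^1·(≡21), b=23^1·(≡22) mod 23; (21|23)=-1, (22|23)=-1; (−1)^{1·1·11}·(-1)^1·(-1)^1 = -1.
v=3: a=3^2·(≡1), b=3^4·(≡1) mod 3; (1|3)=+1, (1|3)=+1; (−1)^{2·4·1}·(+1)^4·(+1)^2 = +1.
v=19: a=19^0·(≡6), b=19^-2·(≡15) mod 19; (6|19)=+1, (15|19)=-1; (−1)^{0·-2·9}·(+1)^-2·(-1)^0 = +1.
v=5: a=5^2·(≡1), b=5^4·(≡4) mod 5; (1|5)=+1, (4|5)=+1; (−1)^{2·4·2}·(+1)^4·(+1)^2 = +1.
v=43: a=43^1·(≡24), b=43^1·(≡13) mod 43; (24|43)=+1, (13|43)=+1; (−1)^{1·1·21}·(+1)^1·(+1)^1 = -1.
v=13: a=13^0·(≡10), b=13^1·(≡10) mod 13; (10|13)=+1, (10|13)=+1; (−1)^{0·1·6}·(+1)^1·(+1)^0 = +1.
v=37: a=37^0·(≡1), b=37^1·(≡14) mod 37; (1|37)=+1, (14|37)=-1; (−1)^{0·1·18}·(+1)^1·(-1)^0 = +1.
v=7: a=7^-1·(≡6), b=7^-1·(≡6) mod 7; (6|7)=-1, (6|7)=-1; (−1)^{-1·-1·3}·(-1)^-1·(-1)^-1 = -1.
v=∞: -4036109 < 0 and -66006526586 < 0  ⇒  (a,b)_∞ = -1.
v=53: a=53^1·(≡5), b=53^1·(≡10) mod 53; (5|53)=-1, (10|53)=+1; (−1)^{1·1·26}·(-1)^1·(+1)^1 = -1.
Ram(-4036109, -66006526586) = {7, 17, 23, 43, 53, ∞}; no ℚ_7-point on the conic.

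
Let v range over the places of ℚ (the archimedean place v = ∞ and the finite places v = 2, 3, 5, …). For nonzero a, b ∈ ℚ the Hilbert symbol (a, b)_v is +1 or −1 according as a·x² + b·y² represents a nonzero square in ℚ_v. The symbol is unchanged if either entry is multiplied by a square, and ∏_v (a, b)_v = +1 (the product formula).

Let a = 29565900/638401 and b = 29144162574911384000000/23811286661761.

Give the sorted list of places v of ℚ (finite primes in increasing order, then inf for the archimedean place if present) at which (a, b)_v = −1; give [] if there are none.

[7, 17]

Mod squares: a ≡ 91, b ≡ 374. Check v ∈ {∞, 2, 3, 5, 7, 11, 13, 17, 19, 41, 47}.
v=2: v_2(a)=2, v_2(b)=9; units ≡ 3, 3 (mod 8); ε·ε+αω+βω = 1·1+2·1+9·1 ≡ 0  ⇒  (a,b)_2 = +1.
v=47: a=47^-2·(≡45), b=47^-8·(≡5) mod 47; (45|47)=-1, (5|47)=-1; (−1)^{-2·-8·23}·(-1)^-8·(-1)^-2 = +1.
v=41: a=41^0·(≡2), b=41^2·(≡18) mod 41; (2|41)=+1, (18|41)=+1; (−1)^{0·2·20}·(+1)^2·(+1)^0 = +1.
v=11: a=11^0·(≡9), b=11^1·(≡3) mod 11; (9|11)=+1, (3|11)=+1; (−1)^{0·1·5}·(+1)^1·(+1)^0 = +1.
v=∞: 91 > 0 and 374 > 0  ⇒  (a,b)_∞ = +1.
v=7: a=7^1·(≡5), b=7^4·(≡3) mod 7; (5|7)=-1, (3|7)=-1; (−1)^{1·4·3}·(-1)^4·(-1)^1 = -1.
v=19: a=19^2·(≡10), b=19^0·(≡10) mod 19; (10|19)=-1, (10|19)=-1; (−1)^{2·0·9}·(-1)^0·(-1)^2 = +1.
v=5: a=5^2·(≡1), b=5^6·(≡1) mod 5; (1|5)=+1, (1|5)=+1; (−1)^{2·6·2}·(+1)^6·(+1)^2 = +1.
v=3: a=3^2·(≡1), b=3^0·(≡2) mod 3; (1|3)=+1, (2|3)=-1; (−1)^{2·0·1}·(+1)^0·(-1)^2 = +1.
v=17: a=17^-2·(≡7), b=17^1·(≡12) mod 17; (7|17)=-1, (12|17)=-1; (−1)^{-2·1·8}·(-1)^1·(-1)^-2 = -1.
v=13: a=13^1·(≡8), b=13^6·(≡10) mod 13; (8|13)=-1, (10|13)=+1; (−1)^{1·6·6}·(-1)^6·(+1)^1 = +1.
|Ram(91, 374)| = 2, even; anisotropic at {7, 17}.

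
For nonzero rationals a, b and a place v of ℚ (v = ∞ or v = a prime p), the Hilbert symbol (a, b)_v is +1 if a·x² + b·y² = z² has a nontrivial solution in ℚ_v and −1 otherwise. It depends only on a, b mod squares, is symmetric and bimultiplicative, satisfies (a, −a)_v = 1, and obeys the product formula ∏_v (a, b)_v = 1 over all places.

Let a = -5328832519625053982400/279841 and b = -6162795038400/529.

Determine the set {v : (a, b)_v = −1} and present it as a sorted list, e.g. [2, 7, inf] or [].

[7, 11, 13, 17, 19, inf]

(a, b) ≡ (-11, -88179) mod (ℚ^×)²; places V = {2, 3, 5, 7, 11, 13, 17, 19, 23, ∞}.
(a,b)_3: α=2, u≡1; β=1, v≡1 (mod 3); (1|3)=+1, (1|3)=+1; sign (−1)^0·+1^1·+1^2 = +1.
(a,b)_11: α=5, u≡8; β=2, v≡8 (mod 11); (8|11)=-1, (8|11)=-1; sign (−1)^0·-1^2·-1^5 = -1.
(a,b)_∞: sgn(-11)=−, sgn(-88179)=−, so -1.
(a,b)_5: α=2, u≡4; β=2, v≡1 (mod 5); (4|5)=+1, (1|5)=+1; sign (−1)^0·+1^2·+1^2 = +1.
(a,b)_17: α=2, u≡7; β=1, v≡1 (mod 17); (7|17)=-1, (1|17)=+1; sign (−1)^0·-1^1·+1^2 = -1.
(a,b)_7: α=0, u≡5; β=1, v≡3 (mod 7); (5|7)=-1, (3|7)=-1; sign (−1)^0·-1^1·-1^0 = -1.
(a,b)_2: α=6, β=6; u≡5, v≡5 (mod 8); ε(u)ε(v)=0·0, αω(v)=6·1, βω(u)=6·1; sum ≡ 0  ⇒  +1.
(a,b)_19: α=6, u≡15; β=3, v≡15 (mod 19); (15|19)=-1, (15|19)=-1; sign (−1)^0·-1^3·-1^6 = -1.
(a,b)_13: α=2, u≡11; β=1, v≡9 (mod 13); (11|13)=-1, (9|13)=+1; sign (−1)^0·-1^1·+1^2 = -1.
(a,b)_23: α=-4, u≡13; β=-2, v≡18 (mod 23); (13|23)=+1, (18|23)=+1; sign (−1)^0·+1^-2·+1^-4 = +1.
(-11, -88179 / ℚ) ramifies at {7, 11, 13, 17, 19, ∞}: a division algebra.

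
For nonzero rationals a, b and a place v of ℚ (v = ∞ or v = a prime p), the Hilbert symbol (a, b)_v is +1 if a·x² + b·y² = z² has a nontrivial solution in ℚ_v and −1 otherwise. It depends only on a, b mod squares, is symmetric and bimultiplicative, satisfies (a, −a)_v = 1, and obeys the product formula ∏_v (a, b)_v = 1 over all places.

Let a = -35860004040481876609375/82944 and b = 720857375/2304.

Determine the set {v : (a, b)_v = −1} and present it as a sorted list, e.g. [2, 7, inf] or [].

[5, 7, 23, 43]

Mod squares: a ≡ -9367, b ≡ 588455. Check v ∈ {∞, 2, 3, 5, 7, 17, 19, 23, 29, 43}.
v=2: v_2(a)=-10, v_2(b)=-8; units ≡ 1, 7 (mod 8); ε·ε+αω+βω = 0·1+-10·0+-8·0 ≡ 0  ⇒  (a,b)_2 = +1.
v=19: a=19^3·(≡7), b=19^0·(≡7) mod 19; (7|19)=+1, (7|19)=+1; (−1)^{3·0·9}·(+1)^0·(+1)^3 = +1.
v=7: a=7^4·(≡3), b=7^3·(≡1) mod 7; (3|7)=-1, (1|7)=+1; (−1)^{4·3·3}·(-1)^3·(+1)^4 = -1.
v=∞: -9367 < 0 and 588455 > 0  ⇒  (a,b)_∞ = +1.
v=43: a=43^2·(≡18), b=43^1·(≡23) mod 43; (18|43)=-1, (23|43)=+1; (−1)^{2·1·21}·(-1)^1·(+1)^2 = -1.
v=5: a=5^6·(≡3), b=5^3·(≡1) mod 5; (3|5)=-1, (1|5)=+1; (−1)^{6·3·2}·(-1)^3·(+1)^6 = -1.
v=3: a=3^-4·(≡2), b=3^-2·(≡2) mod 3; (2|3)=-1, (2|3)=-1; (−1)^{-4·-2·1}·(-1)^-2·(-1)^-4 = +1.
v=23: a=23^2·(≡19), b=23^1·(≡2) mod 23; (19|23)=-1, (2|23)=+1; (−1)^{2·1·11}·(-1)^1·(+1)^2 = -1.
v=17: a=17^3·(≡7), b=17^1·(≡6) mod 17; (7|17)=-1, (6|17)=-1; (−1)^{3·1·8}·(-1)^1·(-1)^3 = +1.
v=29: a=29^1·(≡7), b=29^0·(≡22) mod 29; (7|29)=+1, (22|29)=+1; (−1)^{1·0·14}·(+1)^0·(+1)^1 = +1.
(-9367, 588455 / ℚ) ramifies at {5, 7, 23, 43}: a division algebra.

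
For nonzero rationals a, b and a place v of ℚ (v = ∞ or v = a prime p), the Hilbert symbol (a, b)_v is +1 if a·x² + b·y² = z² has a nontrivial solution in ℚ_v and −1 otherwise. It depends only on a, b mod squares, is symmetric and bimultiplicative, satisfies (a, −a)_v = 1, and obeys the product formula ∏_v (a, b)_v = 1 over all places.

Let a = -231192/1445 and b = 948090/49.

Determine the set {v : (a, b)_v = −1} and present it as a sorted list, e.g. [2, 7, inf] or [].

[2, 3, 11, 17]

(a, b) ≡ (-190, 5610) mod (ℚ^×)²; places V = {2, 3, 5, 7, 11, 13, 17, 19, ∞}.
(a,b)_5: α=-1, u≡2; β=1, v≡2 (mod 5); (2|5)=-1, (2|5)=-1; sign (−1)^0·-1^1·-1^-1 = +1.
(a,b)_3: α=2, u≡2; β=1, v≡1 (mod 3); (2|3)=-1, (1|3)=+1; sign (−1)^0·-1^1·+1^2 = -1.
(a,b)_11: α=0, u≡7; β=1, v≡1 (mod 11); (7|11)=-1, (1|11)=+1; sign (−1)^0·-1^1·+1^0 = -1.
(a,b)_7: α=0, u≡6; β=-2, v≡3 (mod 7); (6|7)=-1, (3|7)=-1; sign (−1)^0·-1^-2·-1^0 = +1.
(a,b)_19: α=1, u≡11; β=0, v≡6 (mod 19); (11|19)=+1, (6|19)=+1; sign (−1)^0·+1^0·+1^1 = +1.
(a,b)_∞: sgn(-190)=−, sgn(5610)=+, so +1.
(a,b)_17: α=-2, u≡5; β=1, v≡12 (mod 17); (5|17)=-1, (12|17)=-1; sign (−1)^0·-1^1·-1^-2 = -1.
(a,b)_13: α=2, u≡5; β=2, v≡2 (mod 13); (5|13)=-1, (2|13)=-1; sign (−1)^0·-1^2·-1^2 = +1.
(a,b)_2: α=3, β=1; u≡1, v≡5 (mod 8); ε(u)ε(v)=0·0, αω(v)=3·1, βω(u)=1·0; sum ≡ 1  ⇒  -1.
Ram(-190, 5610) = {2, 3, 11, 17}; no ℚ_2-point on the conic.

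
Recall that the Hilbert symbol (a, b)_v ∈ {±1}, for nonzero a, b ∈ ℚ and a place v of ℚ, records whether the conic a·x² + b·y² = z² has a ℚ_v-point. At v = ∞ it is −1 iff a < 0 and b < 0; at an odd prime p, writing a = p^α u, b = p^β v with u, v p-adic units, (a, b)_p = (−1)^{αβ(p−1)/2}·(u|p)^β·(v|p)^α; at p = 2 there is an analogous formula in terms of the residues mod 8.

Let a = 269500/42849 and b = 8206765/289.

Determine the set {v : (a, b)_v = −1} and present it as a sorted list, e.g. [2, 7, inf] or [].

[5, 11, 41, 43]

Mod squares: a ≡ 55, b ≡ 167485. Check v ∈ {∞, 2, 3, 5, 7, 11, 17, 19, 23, 41, 43}.
v=43: a=43^0·(≡5), b=43^1·(≡9) mod 43; (5|43)=-1, (9|43)=+1; (−1)^{0·1·21}·(-1)^1·(+1)^0 = -1.
v=∞: 55 > 0 and 167485 > 0  ⇒  (a,b)_∞ = +1.
v=11: a=11^1·(≡9), b=11^0·(≡2) mod 11; (9|11)=+1, (2|11)=-1; (−1)^{1·0·5}·(+1)^0·(-1)^1 = -1.
v=2: v_2(a)=2, v_2(b)=0; units ≡ 7, 5 (mod 8); ε·ε+αω+βω = 1·0+2·1+0·0 ≡ 0  ⇒  (a,b)_2 = +1.
v=41: a=41^0·(≡12), b=41^1·(≡22) mod 41; (12|41)=-1, (22|41)=-1; (−1)^{0·1·20}·(-1)^1·(-1)^0 = -1.
v=17: a=17^0·(≡15), b=17^-2·(≡15) mod 17; (15|17)=+1, (15|17)=+1; (−1)^{0·-2·8}·(+1)^-2·(+1)^0 = +1.
v=19: a=19^0·(≡1), b=19^1·(≡2) mod 19; (1|19)=+1, (2|19)=-1; (−1)^{0·1·9}·(+1)^1·(-1)^0 = +1.
v=5: a=5^3·(≡4), b=5^1·(≡2) mod 5; (4|5)=+1, (2|5)=-1; (−1)^{3·1·2}·(+1)^1·(-1)^3 = -1.
v=23: a=23^-2·(≡18), b=23^0·(≡21) mod 23; (18|23)=+1, (21|23)=-1; (−1)^{-2·0·11}·(+1)^0·(-1)^-2 = +1.
v=3: a=3^-4·(≡1), b=3^0·(≡1) mod 3; (1|3)=+1, (1|3)=+1; (−1)^{-4·0·1}·(+1)^0·(+1)^-4 = +1.
v=7: a=7^2·(≡6), b=7^2·(≡5) mod 7; (6|7)=-1, (5|7)=-1; (−1)^{2·2·3}·(-1)^2·(-1)^2 = +1.
|Ram(55, 167485)| = 4, even; anisotropic at {5, 11, 41, 43}.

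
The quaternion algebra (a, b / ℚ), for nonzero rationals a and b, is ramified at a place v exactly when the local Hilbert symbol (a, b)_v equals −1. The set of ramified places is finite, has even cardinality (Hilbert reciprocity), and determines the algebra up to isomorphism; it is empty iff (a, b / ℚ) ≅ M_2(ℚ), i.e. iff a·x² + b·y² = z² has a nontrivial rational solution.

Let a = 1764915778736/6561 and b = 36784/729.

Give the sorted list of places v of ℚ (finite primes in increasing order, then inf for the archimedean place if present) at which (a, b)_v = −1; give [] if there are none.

Mod squares: a ≡ 899, b ≡ 19. Check v ∈ {∞, 2, 3, 11, 19, 29, 31, 53}.
v=53: a=53^2·(≡31), b=53^0·(≡8) mod 53; (31|53)=-1, (8|53)=-1; (−1)^{2·0·26}·(-1)^0·(-1)^2 = +1.
v=2: v_2(a)=4, v_2(b)=4; units ≡ 3, 3 (mod 8); ε·ε+αω+βω = 1·1+4·1+4·1 ≡ 1  ⇒  (a,b)_2 = -1.
v=31: a=31^1·(≡26), b=31^0·(≡5) mod 31; (26|31)=-1, (5|31)=+1; (−1)^{1·0·15}·(-1)^0·(+1)^1 = +1.
v=11: a=11^2·(≡2), b=11^2·(≡6) mod 11; (2|11)=-1, (6|11)=-1; (−1)^{2·2·5}·(-1)^2·(-1)^2 = +1.
v=29: a=29^1·(≡17), b=29^0·(≡3) mod 29; (17|29)=-1, (3|29)=-1; (−1)^{1·0·14}·(-1)^0·(-1)^1 = -1.
v=3: a=3^-8·(≡2), b=3^-6·(≡1) mod 3; (2|3)=-1, (1|3)=+1; (−1)^{-8·-6·1}·(-1)^-6·(+1)^-8 = +1.
v=∞: 899 > 0 and 19 > 0  ⇒  (a,b)_∞ = +1.
v=19: a=19^2·(≡6), b=19^1·(≡16) mod 19; (6|19)=+1, (16|19)=+1; (−1)^{2·1·9}·(+1)^1·(+1)^2 = +1.
|Ram(899, 19)| = 2, even; anisotropic at {2, 29}.

[2, 29]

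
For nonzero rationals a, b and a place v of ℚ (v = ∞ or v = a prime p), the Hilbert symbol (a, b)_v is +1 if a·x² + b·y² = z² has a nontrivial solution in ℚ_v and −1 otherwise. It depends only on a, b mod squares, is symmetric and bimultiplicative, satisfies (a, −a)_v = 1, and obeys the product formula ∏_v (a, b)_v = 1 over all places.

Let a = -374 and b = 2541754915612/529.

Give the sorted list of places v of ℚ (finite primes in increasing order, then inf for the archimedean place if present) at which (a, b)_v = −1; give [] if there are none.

(a, b) ≡ (-374, 21607) mod (ℚ^×)²; places V = {2, 11, 17, 23, 29, 31, 41, ∞}.
(a,b)_29: α=0, u≡3; β=2, v≡15 (mod 29); (3|29)=-1, (15|29)=-1; sign (−1)^0·-1^2·-1^0 = +1.
(a,b)_2: α=1, β=2; u≡5, v≡7 (mod 8); ε(u)ε(v)=0·1, αω(v)=1·0, βω(u)=2·1; sum ≡ 0  ⇒  +1.
(a,b)_41: α=0, u≡36; β=1, v≡29 (mod 41); (36|41)=+1, (29|41)=-1; sign (−1)^0·+1^1·-1^0 = +1.
(a,b)_31: α=0, u≡29; β=1, v≡27 (mod 31); (29|31)=-1, (27|31)=-1; sign (−1)^0·-1^1·-1^0 = -1.
(a,b)_11: α=1, u≡10; β=2, v≡4 (mod 11); (10|11)=-1, (4|11)=+1; sign (−1)^0·-1^2·+1^1 = +1.
(a,b)_∞: sgn(-374)=−, sgn(21607)=+, so +1.
(a,b)_23: α=0, u≡17; β=-2, v≡11 (mod 23); (17|23)=-1, (11|23)=-1; sign (−1)^0·-1^-2·-1^0 = +1.
(a,b)_17: α=1, u≡12; β=3, v≡8 (mod 17); (12|17)=-1, (8|17)=+1; sign (−1)^0·-1^3·+1^1 = -1.
(-374, 21607 / ℚ) ramifies at {17, 31}: a division algebra.

[17, 31]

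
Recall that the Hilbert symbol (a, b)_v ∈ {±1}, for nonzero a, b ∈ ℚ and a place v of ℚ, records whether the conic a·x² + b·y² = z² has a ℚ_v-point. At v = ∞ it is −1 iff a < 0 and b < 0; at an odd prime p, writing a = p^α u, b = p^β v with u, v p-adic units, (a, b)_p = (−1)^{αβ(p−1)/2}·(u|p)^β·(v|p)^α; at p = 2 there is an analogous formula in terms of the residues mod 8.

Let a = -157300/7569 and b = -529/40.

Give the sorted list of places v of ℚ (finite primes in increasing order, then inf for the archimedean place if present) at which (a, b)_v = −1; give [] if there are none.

[5, inf]

Mod squares: a ≡ -13, b ≡ -10. Check v ∈ {∞, 2, 3, 5, 11, 13, 23, 29}.
v=2: v_2(a)=2, v_2(b)=-3; units ≡ 3, 3 (mod 8); ε·ε+αω+βω = 1·1+2·1+-3·1 ≡ 0  ⇒  (a,b)_2 = +1.
v=11: a=11^2·(≡9), b=11^0·(≡3) mod 11; (9|11)=+1, (3|11)=+1; (−1)^{2·0·5}·(+1)^0·(+1)^2 = +1.
v=3: a=3^-2·(≡2), b=3^0·(≡2) mod 3; (2|3)=-1, (2|3)=-1; (−1)^{-2·0·1}·(-1)^0·(-1)^-2 = +1.
v=∞: -13 < 0 and -10 < 0  ⇒  (a,b)_∞ = -1.
v=29: a=29^-2·(≡6), b=29^0·(≡2) mod 29; (6|29)=+1, (2|29)=-1; (−1)^{-2·0·14}·(+1)^0·(-1)^-2 = +1.
v=13: a=13^1·(≡1), b=13^0·(≡4) mod 13; (1|13)=+1, (4|13)=+1; (−1)^{1·0·6}·(+1)^0·(+1)^1 = +1.
v=23: a=23^0·(≡10), b=23^2·(≡4) mod 23; (10|23)=-1, (4|23)=+1; (−1)^{0·2·11}·(-1)^2·(+1)^0 = +1.
v=5: a=5^2·(≡2), b=5^-1·(≡2) mod 5; (2|5)=-1, (2|5)=-1; (−1)^{2·-1·2}·(-1)^-1·(-1)^2 = -1.
|Ram(-13, -10)| = 2, even; anisotropic at {5, ∞}.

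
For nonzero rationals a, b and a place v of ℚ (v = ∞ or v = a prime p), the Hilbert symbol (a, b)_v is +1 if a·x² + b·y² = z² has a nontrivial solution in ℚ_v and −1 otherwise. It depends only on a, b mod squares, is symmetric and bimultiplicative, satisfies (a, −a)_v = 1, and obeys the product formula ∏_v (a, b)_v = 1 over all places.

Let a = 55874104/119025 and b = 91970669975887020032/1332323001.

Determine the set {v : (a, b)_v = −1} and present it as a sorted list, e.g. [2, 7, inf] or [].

[2, 17]

(a, b) ≡ (286, 4862) mod (ℚ^×)²; places V = {2, 3, 5, 11, 13, 17, 23, ∞}.
(a,b)_23: α=-2, u≡19; β=-6, v≡2 (mod 23); (19|23)=-1, (2|23)=+1; sign (−1)^0·-1^-6·+1^-2 = +1.
(a,b)_11: α=1, u≡1; β=3, v≡2 (mod 11); (1|11)=+1, (2|11)=-1; sign (−1)^1·+1^3·-1^1 = +1.
(a,b)_3: α=-2, u≡1; β=-2, v≡2 (mod 3); (1|3)=+1, (2|3)=-1; sign (−1)^0·+1^-2·-1^-2 = +1.
(a,b)_13: α=3, u≡3; β=5, v≡3 (mod 13); (3|13)=+1, (3|13)=+1; sign (−1)^0·+1^5·+1^3 = +1.
(a,b)_5: α=-2, u≡4; β=0, v≡2 (mod 5); (4|5)=+1, (2|5)=-1; sign (−1)^0·+1^0·-1^-2 = +1.
(a,b)_2: α=3, β=17; u≡7, v≡7 (mod 8); ε(u)ε(v)=1·1, αω(v)=3·0, βω(u)=17·0; sum ≡ 1  ⇒  -1.
(a,b)_∞: sgn(286)=+, sgn(4862)=+, so +1.
(a,b)_17: α=2, u≡10; β=5, v≡7 (mod 17); (10|17)=-1, (7|17)=-1; sign (−1)^0·-1^5·-1^2 = -1.
|Ram(286, 4862)| = 2, even; anisotropic at {2, 17}.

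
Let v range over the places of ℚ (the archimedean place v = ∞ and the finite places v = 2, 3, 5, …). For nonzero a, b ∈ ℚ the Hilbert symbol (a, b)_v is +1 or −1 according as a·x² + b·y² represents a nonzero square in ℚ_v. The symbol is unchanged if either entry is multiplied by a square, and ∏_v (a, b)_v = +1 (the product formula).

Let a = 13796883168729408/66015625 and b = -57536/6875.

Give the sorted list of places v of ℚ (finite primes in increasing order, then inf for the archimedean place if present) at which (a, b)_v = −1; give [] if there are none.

Mod squares: a ≡ 365893, b ≡ -9889. Check v ∈ {∞, 2, 3, 5, 11, 13, 29, 31, 37}.
v=∞: 365893 > 0 and -9889 < 0  ⇒  (a,b)_∞ = +1.
v=2: v_2(a)=6, v_2(b)=6; units ≡ 5, 7 (mod 8); ε·ε+αω+βω = 0·1+6·0+6·1 ≡ 0  ⇒  (a,b)_2 = +1.
v=5: a=5^-8·(≡2), b=5^-4·(≡4) mod 5; (2|5)=-1, (4|5)=+1; (−1)^{-8·-4·2}·(-1)^-4·(+1)^-8 = +1.
v=11: a=11^1·(≡2), b=11^-1·(≡3) mod 11; (2|11)=-1, (3|11)=+1; (−1)^{1·-1·5}·(-1)^-1·(+1)^1 = +1.
v=13: a=13^-2·(≡7), b=13^0·(≡12) mod 13; (7|13)=-1, (12|13)=+1; (−1)^{-2·0·6}·(-1)^0·(+1)^-2 = +1.
v=3: a=3^6·(≡1), b=3^0·(≡2) mod 3; (1|3)=+1, (2|3)=-1; (−1)^{6·0·1}·(+1)^0·(-1)^6 = +1.
v=37: a=37^1·(≡16), b=37^0·(≡16) mod 37; (16|37)=+1, (16|37)=+1; (−1)^{1·0·18}·(+1)^0·(+1)^1 = +1.
v=31: a=31^3·(≡24), b=31^1·(≡26) mod 31; (24|31)=-1, (26|31)=-1; (−1)^{3·1·15}·(-1)^1·(-1)^3 = -1.
v=29: a=29^3·(≡10), b=29^1·(≡23) mod 29; (10|29)=-1, (23|29)=+1; (−1)^{3·1·14}·(-1)^1·(+1)^3 = -1.
Ram(365893, -9889) = {29, 31}; no ℚ_29-point on the conic.

[29, 31]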